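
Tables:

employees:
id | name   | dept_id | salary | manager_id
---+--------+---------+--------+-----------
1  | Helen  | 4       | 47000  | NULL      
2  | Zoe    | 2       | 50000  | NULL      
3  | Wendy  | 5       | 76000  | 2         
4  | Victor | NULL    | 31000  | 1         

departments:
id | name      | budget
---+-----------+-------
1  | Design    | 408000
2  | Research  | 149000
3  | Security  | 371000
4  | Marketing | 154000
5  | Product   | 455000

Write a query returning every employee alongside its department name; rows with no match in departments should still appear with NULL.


LEFT JOIN keeps every row from employees (the left table); where dept_id has no match in departments, the department columns become NULL. Walk through each employee:
  - employee 1 (Helen): dept_id=4 -> matches Marketing
  - employee 2 (Zoe): dept_id=2 -> matches Research
  - employee 3 (Wendy): dept_id=5 -> matches Product
  - employee 4 (Victor): dept_id=NULL, no match -> kept with NULL
All 4 rows appear; 1 has NULL department.

SQL:
SELECT a.name, b.name AS department
FROM employees a
LEFT JOIN departments b ON a.dept_id = b.id

Result:
name   | department
-------+-----------
Helen  | Marketing 
Zoe    | Research  
Wendy  | Product   
Victor | NULL      


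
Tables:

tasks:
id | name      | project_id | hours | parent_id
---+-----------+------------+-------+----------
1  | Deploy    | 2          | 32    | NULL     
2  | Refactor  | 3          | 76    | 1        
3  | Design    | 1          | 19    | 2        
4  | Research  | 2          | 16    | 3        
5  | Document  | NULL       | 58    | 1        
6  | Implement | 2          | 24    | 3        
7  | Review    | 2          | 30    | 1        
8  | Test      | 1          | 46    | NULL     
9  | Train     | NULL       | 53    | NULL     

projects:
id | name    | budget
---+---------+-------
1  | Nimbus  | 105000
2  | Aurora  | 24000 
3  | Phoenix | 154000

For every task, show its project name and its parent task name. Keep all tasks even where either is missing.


Two LEFT JOINs from the same base table tasks: one to projects via project_id, one to tasks itself via parent_id. Both are LEFT so every task is preserved.
Match against projects:
  - task 1 (Deploy): project_id=2 -> matches Aurora
  - task 2 (Refactor): project_id=3 -> matches Phoenix
  - task 3 (Design): project_id=1 -> matches Nimbus
  - task 4 (Research): project_id=2 -> matches Aurora
  - task 5 (Document): project_id=NULL, no match -> kept with NULL
  - task 6 (Implement): project_id=2 -> matches Aurora
  - task 7 (Review): project_id=2 -> matches Aurora
  - task 8 (Test): project_id=1 -> matches Nimbus
  - task 9 (Train): project_id=NULL, no match -> kept with NULL
Match against tasks (self):
  - task 1 (Deploy): parent_id=NULL -> NULL
  - task 2 (Refactor): parent_id=1 -> Deploy
  - task 3 (Design): parent_id=2 -> Refactor
  - task 4 (Research): parent_id=3 -> Design
  - task 5 (Document): parent_id=1 -> Deploy
  - task 6 (Implement): parent_id=3 -> Design
  - task 7 (Review): parent_id=1 -> Deploy
  - task 8 (Test): parent_id=NULL -> NULL
  - task 9 (Train): parent_id=NULL -> NULL

SQL:
SELECT a.name, b.name AS project, c.name AS parent
FROM tasks a
LEFT JOIN projects b ON a.project_id = b.id
LEFT JOIN tasks c ON a.parent_id = c.id

Result:
name      | project | parent  
----------+---------+---------
Deploy    | Aurora  | NULL    
Refactor  | Phoenix | Deploy  
Design    | Nimbus  | Refactor
Research  | Aurora  | Design  
Document  | NULL    | Deploy  
Implement | Aurora  | Design  
Review    | Aurora  | Deploy  
Test      | Nimbus  | NULL    
Train     | NULL    | NULL    


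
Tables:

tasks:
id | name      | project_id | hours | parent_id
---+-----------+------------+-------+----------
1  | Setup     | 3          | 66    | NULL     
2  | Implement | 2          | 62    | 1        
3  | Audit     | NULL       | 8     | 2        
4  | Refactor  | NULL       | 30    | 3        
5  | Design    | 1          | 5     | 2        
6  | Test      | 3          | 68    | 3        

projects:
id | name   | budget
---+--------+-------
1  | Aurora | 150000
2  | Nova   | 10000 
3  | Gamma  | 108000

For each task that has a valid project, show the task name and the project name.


INNER JOIN keeps only tasks rows whose project_id matches an id in projects. Walk through each task:
  - task 1 (Setup): project_id=3 -> matches Gamma
  - task 2 (Implement): project_id=2 -> matches Nova
  - task 3 (Audit): project_id=NULL, no match -> dropped
  - task 4 (Refactor): project_id=NULL, no match -> dropped
  - task 5 (Design): project_id=1 -> matches Aurora
  - task 6 (Test): project_id=3 -> matches Gamma
So 2 of 6 rows are dropped.

SQL:
SELECT a.name, b.name AS project
FROM tasks a
INNER JOIN projects b ON a.project_id = b.id

Result:
name      | project
----------+--------
Setup     | Gamma  
Implement | Nova   
Design    | Aurora 
Test      | Gamma  


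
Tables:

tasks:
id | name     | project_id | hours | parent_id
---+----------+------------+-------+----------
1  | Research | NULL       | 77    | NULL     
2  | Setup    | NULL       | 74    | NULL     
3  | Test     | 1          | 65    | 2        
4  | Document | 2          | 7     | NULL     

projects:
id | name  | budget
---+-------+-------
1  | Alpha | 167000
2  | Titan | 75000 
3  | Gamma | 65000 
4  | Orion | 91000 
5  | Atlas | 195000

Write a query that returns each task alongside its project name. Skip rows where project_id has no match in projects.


INNER JOIN keeps only tasks rows whose project_id matches an id in projects. Walk through each task:
  - task 1 (Research): project_id=NULL, no match -> dropped
  - task 2 (Setup): project_id=NULL, no match -> dropped
  - task 3 (Test): project_id=1 -> matches Alpha
  - task 4 (Document): project_id=2 -> matches Titan
So 2 of 4 rows are dropped.

SQL:
SELECT a.name, b.name AS project
FROM tasks a
INNER JOIN projects b ON a.project_id = b.id

Result:
name     | project
---------+--------
Test     | Alpha  
Document | Titan  


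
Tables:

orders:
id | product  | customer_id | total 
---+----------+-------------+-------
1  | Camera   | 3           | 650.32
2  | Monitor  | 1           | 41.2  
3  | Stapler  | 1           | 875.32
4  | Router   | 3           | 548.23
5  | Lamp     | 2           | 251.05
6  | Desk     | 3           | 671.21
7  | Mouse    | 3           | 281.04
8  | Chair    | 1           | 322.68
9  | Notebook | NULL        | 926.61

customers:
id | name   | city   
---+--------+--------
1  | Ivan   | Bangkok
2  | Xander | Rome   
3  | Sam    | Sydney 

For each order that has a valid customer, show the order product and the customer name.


INNER JOIN keeps only orders rows whose customer_id matches an id in customers. Walk through each order:
  - order 1 (Camera): customer_id=3 -> matches Sam
  - order 2 (Monitor): customer_id=1 -> matches Ivan
  - order 3 (Stapler): customer_id=1 -> matches Ivan
  - order 4 (Router): customer_id=3 -> matches Sam
  - order 5 (Lamp): customer_id=2 -> matches Xander
  - order 6 (Desk): customer_id=3 -> matches Sam
  - order 7 (Mouse): customer_id=3 -> matches Sam
  - order 8 (Chair): customer_id=1 -> matches Ivan
  - order 9 (Notebook): customer_id=NULL, no match -> dropped
So 1 of 9 rows is dropped.

SQL:
SELECT a.product, b.name AS customer
FROM orders a
INNER JOIN customers b ON a.customer_id = b.id

Result:
product | customer
--------+---------
Camera  | Sam     
Monitor | Ivan    
Stapler | Ivan    
Router  | Sam     
Lamp    | Xander  
Desk    | Sam     
Mouse   | Sam     
Chair   | Ivan    


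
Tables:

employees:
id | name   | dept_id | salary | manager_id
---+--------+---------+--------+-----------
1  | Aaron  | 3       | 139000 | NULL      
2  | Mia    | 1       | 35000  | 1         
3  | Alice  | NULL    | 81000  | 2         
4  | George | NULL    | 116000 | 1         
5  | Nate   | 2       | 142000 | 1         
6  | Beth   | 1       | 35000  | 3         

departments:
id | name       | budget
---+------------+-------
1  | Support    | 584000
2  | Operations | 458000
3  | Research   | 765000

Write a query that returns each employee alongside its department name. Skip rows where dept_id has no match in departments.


INNER JOIN keeps only employees rows whose dept_id matches an id in departments. Walk through each employee:
  - employee 1 (Aaron): dept_id=3 -> matches Research
  - employee 2 (Mia): dept_id=1 -> matches Support
  - employee 3 (Alice): dept_id=NULL, no match -> dropped
  - employee 4 (George): dept_id=NULL, no match -> dropped
  - employee 5 (Nate): dept_id=2 -> matches Operations
  - employee 6 (Beth): dept_id=1 -> matches Support
So 2 of 6 rows are dropped.

SQL:
SELECT a.name, b.name AS department
FROM employees a
INNER JOIN departments b ON a.dept_id = b.id

Result:
name  | department
------+-----------
Aaron | Research  
Mia   | Support   
Nate  | Operations
Beth  | Support   


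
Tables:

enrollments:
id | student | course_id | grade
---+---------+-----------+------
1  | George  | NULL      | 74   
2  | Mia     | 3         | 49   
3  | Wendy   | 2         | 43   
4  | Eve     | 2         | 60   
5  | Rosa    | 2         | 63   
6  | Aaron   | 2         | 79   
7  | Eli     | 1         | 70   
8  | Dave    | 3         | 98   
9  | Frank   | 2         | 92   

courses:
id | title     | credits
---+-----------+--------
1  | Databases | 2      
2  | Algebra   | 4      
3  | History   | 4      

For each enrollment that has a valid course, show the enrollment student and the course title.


INNER JOIN keeps only enrollments rows whose course_id matches an id in courses. Walk through each enrollment:
  - enrollment 1 (George): course_id=NULL, no match -> dropped
  - enrollment 2 (Mia): course_id=3 -> matches History
  - enrollment 3 (Wendy): course_id=2 -> matches Algebra
  - enrollment 4 (Eve): course_id=2 -> matches Algebra
  - enrollment 5 (Rosa): course_id=2 -> matches Algebra
  - enrollment 6 (Aaron): course_id=2 -> matches Algebra
  - enrollment 7 (Eli): course_id=1 -> matches Databases
  - enrollment 8 (Dave): course_id=3 -> matches History
  - enrollment 9 (Frank): course_id=2 -> matches Algebra
So 1 of 9 rows is dropped.

SQL:
SELECT a.student, b.title AS course
FROM enrollments a
INNER JOIN courses b ON a.course_id = b.id

Result:
student | course   
--------+----------
Mia     | History  
Wendy   | Algebra  
Eve     | Algebra  
Rosa    | Algebra  
Aaron   | Algebra  
Eli     | Databases
Dave    | History  
Frank   | Algebra  


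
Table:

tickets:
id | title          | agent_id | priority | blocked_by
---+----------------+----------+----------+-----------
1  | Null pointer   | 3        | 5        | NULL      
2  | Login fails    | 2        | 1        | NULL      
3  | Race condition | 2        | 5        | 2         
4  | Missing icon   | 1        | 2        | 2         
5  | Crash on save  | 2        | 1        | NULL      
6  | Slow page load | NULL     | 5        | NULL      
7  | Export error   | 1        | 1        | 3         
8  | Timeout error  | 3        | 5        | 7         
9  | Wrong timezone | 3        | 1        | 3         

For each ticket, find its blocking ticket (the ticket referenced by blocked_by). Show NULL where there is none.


This is a self-join: tickets is joined to a second copy of itself, matching each row's blocked_by to another row's id. Use LEFT JOIN so rows with blocked_by=NULL are kept.
  - ticket 1 (Null pointer): blocked_by=NULL -> NULL
  - ticket 2 (Login fails): blocked_by=NULL -> NULL
  - ticket 3 (Race condition): blocked_by=2 -> Login fails
  - ticket 4 (Missing icon): blocked_by=2 -> Login fails
  - ticket 5 (Crash on save): blocked_by=NULL -> NULL
  - ticket 6 (Slow page load): blocked_by=NULL -> NULL
  - ticket 7 (Export error): blocked_by=3 -> Race condition
  - ticket 8 (Timeout error): blocked_by=7 -> Export error
  - ticket 9 (Wrong timezone): blocked_by=3 -> Race condition

SQL:
SELECT a.title AS item, b.title AS blocked_by
FROM tickets a
LEFT JOIN tickets b ON a.blocked_by = b.id

Result:
item           | blocked_by    
---------------+---------------
Null pointer   | NULL          
Login fails    | NULL          
Race condition | Login fails   
Missing icon   | Login fails   
Crash on save  | NULL          
Slow page load | NULL          
Export error   | Race condition
Timeout error  | Export error  
Wrong timezone | Race condition


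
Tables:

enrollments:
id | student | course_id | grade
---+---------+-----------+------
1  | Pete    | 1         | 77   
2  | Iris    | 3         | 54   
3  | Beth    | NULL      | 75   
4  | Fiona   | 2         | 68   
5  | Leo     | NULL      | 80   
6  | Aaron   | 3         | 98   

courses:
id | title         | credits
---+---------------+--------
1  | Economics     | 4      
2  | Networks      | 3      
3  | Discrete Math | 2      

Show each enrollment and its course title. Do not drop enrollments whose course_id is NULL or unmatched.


LEFT JOIN keeps every row from enrollments (the left table); where course_id has no match in courses, the course columns become NULL. Walk through each enrollment:
  - enrollment 1 (Pete): course_id=1 -> matches Economics
  - enrollment 2 (Iris): course_id=3 -> matches Discrete Math
  - enrollment 3 (Beth): course_id=NULL, no match -> kept with NULL
  - enrollment 4 (Fiona): course_id=2 -> matches Networks
  - enrollment 5 (Leo): course_id=NULL, no match -> kept with NULL
  - enrollment 6 (Aaron): course_id=3 -> matches Discrete Math
All 6 rows appear; 2 have NULL course.

SQL:
SELECT a.student, b.title AS course
FROM enrollments a
LEFT JOIN courses b ON a.course_id = b.id

Result:
student | course       
--------+--------------
Pete    | Economics    
Iris    | Discrete Math
Beth    | NULL         
Fiona   | Networks     
Leo     | NULL         
Aaron   | Discrete Math


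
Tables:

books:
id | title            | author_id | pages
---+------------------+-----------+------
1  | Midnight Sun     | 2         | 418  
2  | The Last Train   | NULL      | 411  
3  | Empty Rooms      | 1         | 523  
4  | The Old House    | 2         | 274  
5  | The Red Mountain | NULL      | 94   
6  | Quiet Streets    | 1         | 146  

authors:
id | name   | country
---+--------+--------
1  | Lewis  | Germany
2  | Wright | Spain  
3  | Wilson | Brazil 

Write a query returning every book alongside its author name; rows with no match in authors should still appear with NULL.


LEFT JOIN keeps every row from books (the left table); where author_id has no match in authors, the author columns become NULL. Walk through each book:
  - book 1 (Midnight Sun): author_id=2 -> matches Wright
  - book 2 (The Last Train): author_id=NULL, no match -> kept with NULL
  - book 3 (Empty Rooms): author_id=1 -> matches Lewis
  - book 4 (The Old House): author_id=2 -> matches Wright
  - book 5 (The Red Mountain): author_id=NULL, no match -> kept with NULL
  - book 6 (Quiet Streets): author_id=1 -> matches Lewis
All 6 rows appear; 2 have NULL author.

SQL:
SELECT a.title, b.name AS author
FROM books a
LEFT JOIN authors b ON a.author_id = b.id

Result:
title            | author
-----------------+-------
Midnight Sun     | Wright
The Last Train   | NULL  
Empty Rooms      | Lewis 
The Old House    | Wright
The Red Mountain | NULL  
Quiet Streets    | Lewis 


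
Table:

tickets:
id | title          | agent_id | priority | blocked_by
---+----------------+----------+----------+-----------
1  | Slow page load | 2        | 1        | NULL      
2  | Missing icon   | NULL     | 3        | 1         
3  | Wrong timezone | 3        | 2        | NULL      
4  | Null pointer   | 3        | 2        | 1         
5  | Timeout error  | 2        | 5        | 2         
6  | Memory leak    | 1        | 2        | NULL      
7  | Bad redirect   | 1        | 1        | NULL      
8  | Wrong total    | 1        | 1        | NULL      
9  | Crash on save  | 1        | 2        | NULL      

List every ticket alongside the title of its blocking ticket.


This is a self-join: tickets is joined to a second copy of itself, matching each row's blocked_by to another row's id. Use LEFT JOIN so rows with blocked_by=NULL are kept.
  - ticket 1 (Slow page load): blocked_by=NULL -> NULL
  - ticket 2 (Missing icon): blocked_by=1 -> Slow page load
  - ticket 3 (Wrong timezone): blocked_by=NULL -> NULL
  - ticket 4 (Null pointer): blocked_by=1 -> Slow page load
  - ticket 5 (Timeout error): blocked_by=2 -> Missing icon
  - ticket 6 (Memory leak): blocked_by=NULL -> NULL
  - ticket 7 (Bad redirect): blocked_by=NULL -> NULL
  - ticket 8 (Wrong total): blocked_by=NULL -> NULL
  - ticket 9 (Crash on save): blocked_by=NULL -> NULL

SQL:
SELECT a.title AS item, b.title AS blocked_by
FROM tickets a
LEFT JOIN tickets b ON a.blocked_by = b.id

Result:
item           | blocked_by    
---------------+---------------
Slow page load | NULL          
Missing icon   | Slow page load
Wrong timezone | NULL          
Null pointer   | Slow page load
Timeout error  | Missing icon  
Memory leak    | NULL          
Bad redirect   | NULL          
Wrong total    | NULL          
Crash on save  | NULL          


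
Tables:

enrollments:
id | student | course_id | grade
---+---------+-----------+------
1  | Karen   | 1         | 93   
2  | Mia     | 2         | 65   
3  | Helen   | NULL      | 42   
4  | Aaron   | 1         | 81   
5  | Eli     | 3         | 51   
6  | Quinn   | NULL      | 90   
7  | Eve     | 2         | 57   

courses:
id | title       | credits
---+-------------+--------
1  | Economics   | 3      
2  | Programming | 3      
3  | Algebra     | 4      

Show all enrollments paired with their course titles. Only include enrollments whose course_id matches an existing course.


INNER JOIN keeps only enrollments rows whose course_id matches an id in courses. Walk through each enrollment:
  - enrollment 1 (Karen): course_id=1 -> matches Economics
  - enrollment 2 (Mia): course_id=2 -> matches Programming
  - enrollment 3 (Helen): course_id=NULL, no match -> dropped
  - enrollment 4 (Aaron): course_id=1 -> matches Economics
  - enrollment 5 (Eli): course_id=3 -> matches Algebra
  - enrollment 6 (Quinn): course_id=NULL, no match -> dropped
  - enrollment 7 (Eve): course_id=2 -> matches Programming
So 2 of 7 rows are dropped.

SQL:
SELECT a.student, b.title AS course
FROM enrollments a
INNER JOIN courses b ON a.course_id = b.id

Result:
student | course     
--------+------------
Karen   | Economics  
Mia     | Programming
Aaron   | Economics  
Eli     | Algebra    
Eve     | Programming


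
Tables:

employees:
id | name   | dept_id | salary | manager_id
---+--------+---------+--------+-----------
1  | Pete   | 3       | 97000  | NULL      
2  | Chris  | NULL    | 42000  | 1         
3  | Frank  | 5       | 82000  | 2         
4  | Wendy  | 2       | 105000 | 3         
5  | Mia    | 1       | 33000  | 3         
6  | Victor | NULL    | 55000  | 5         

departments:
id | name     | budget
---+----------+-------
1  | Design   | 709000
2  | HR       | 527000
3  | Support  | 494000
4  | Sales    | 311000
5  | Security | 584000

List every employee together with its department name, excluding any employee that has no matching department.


INNER JOIN keeps only employees rows whose dept_id matches an id in departments. Walk through each employee:
  - employee 1 (Pete): dept_id=3 -> matches Support
  - employee 2 (Chris): dept_id=NULL, no match -> dropped
  - employee 3 (Frank): dept_id=5 -> matches Security
  - employee 4 (Wendy): dept_id=2 -> matches HR
  - employee 5 (Mia): dept_id=1 -> matches Design
  - employee 6 (Victor): dept_id=NULL, no match -> dropped
So 2 of 6 rows are dropped.

SQL:
SELECT a.name, b.name AS department
FROM employees a
INNER JOIN departments b ON a.dept_id = b.id

Result:
name  | department
------+-----------
Pete  | Support   
Frank | Security  
Wendy | HR        
Mia   | Design    


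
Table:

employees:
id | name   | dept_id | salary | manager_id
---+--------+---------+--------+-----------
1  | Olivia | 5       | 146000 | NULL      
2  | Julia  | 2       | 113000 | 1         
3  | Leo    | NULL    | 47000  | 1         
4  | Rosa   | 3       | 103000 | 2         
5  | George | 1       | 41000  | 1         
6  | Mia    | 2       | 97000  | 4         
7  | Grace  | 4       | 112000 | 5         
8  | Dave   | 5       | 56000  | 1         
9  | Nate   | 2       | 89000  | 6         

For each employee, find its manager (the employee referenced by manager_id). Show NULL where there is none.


This is a self-join: employees is joined to a second copy of itself, matching each row's manager_id to another row's id. Use LEFT JOIN so rows with manager_id=NULL are kept.
  - employee 1 (Olivia): manager_id=NULL -> NULL
  - employee 2 (Julia): manager_id=1 -> Olivia
  - employee 3 (Leo): manager_id=1 -> Olivia
  - employee 4 (Rosa): manager_id=2 -> Julia
  - employee 5 (George): manager_id=1 -> Olivia
  - employee 6 (Mia): manager_id=4 -> Rosa
  - employee 7 (Grace): manager_id=5 -> George
  - employee 8 (Dave): manager_id=1 -> Olivia
  - employee 9 (Nate): manager_id=6 -> Mia

SQL:
SELECT a.name AS item, b.name AS manager
FROM employees a
LEFT JOIN employees b ON a.manager_id = b.id

Result:
item   | manager
-------+--------
Olivia | NULL   
Julia  | Olivia 
Leo    | Olivia 
Rosa   | Julia  
George | Olivia 
Mia    | Rosa   
Grace  | George 
Dave   | Olivia 
Nate   | Mia    


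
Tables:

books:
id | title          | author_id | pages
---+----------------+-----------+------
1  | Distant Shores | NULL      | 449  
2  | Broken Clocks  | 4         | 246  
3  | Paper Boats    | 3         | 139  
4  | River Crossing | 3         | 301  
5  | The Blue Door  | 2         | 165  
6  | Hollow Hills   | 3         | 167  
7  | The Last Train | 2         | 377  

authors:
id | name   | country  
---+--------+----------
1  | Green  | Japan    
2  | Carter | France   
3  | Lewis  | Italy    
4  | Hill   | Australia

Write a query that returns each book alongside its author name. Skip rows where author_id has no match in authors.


INNER JOIN keeps only books rows whose author_id matches an id in authors. Walk through each book:
  - book 1 (Distant Shores): author_id=NULL, no match -> dropped
  - book 2 (Broken Clocks): author_id=4 -> matches Hill
  - book 3 (Paper Boats): author_id=3 -> matches Lewis
  - book 4 (River Crossing): author_id=3 -> matches Lewis
  - book 5 (The Blue Door): author_id=2 -> matches Carter
  - book 6 (Hollow Hills): author_id=3 -> matches Lewis
  - book 7 (The Last Train): author_id=2 -> matches Carter
So 1 of 7 rows is dropped.

SQL:
SELECT a.title, b.name AS author
FROM books a
INNER JOIN authors b ON a.author_id = b.id

Result:
title          | author
---------------+-------
Broken Clocks  | Hill  
Paper Boats    | Lewis 
River Crossing | Lewis 
The Blue Door  | Carter
Hollow Hills   | Lewis 
The Last Train | Carter


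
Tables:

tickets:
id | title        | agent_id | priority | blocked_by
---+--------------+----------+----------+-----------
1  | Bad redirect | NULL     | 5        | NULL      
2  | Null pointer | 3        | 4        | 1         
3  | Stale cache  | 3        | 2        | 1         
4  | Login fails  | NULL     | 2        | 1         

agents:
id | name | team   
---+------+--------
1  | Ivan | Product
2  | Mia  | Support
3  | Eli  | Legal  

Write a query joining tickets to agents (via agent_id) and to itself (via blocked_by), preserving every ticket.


Two LEFT JOINs from the same base table tickets: one to agents via agent_id, one to tickets itself via blocked_by. Both are LEFT so every ticket is preserved.
Match against agents:
  - ticket 1 (Bad redirect): agent_id=NULL, no match -> kept with NULL
  - ticket 2 (Null pointer): agent_id=3 -> matches Eli
  - ticket 3 (Stale cache): agent_id=3 -> matches Eli
  - ticket 4 (Login fails): agent_id=NULL, no match -> kept with NULL
Match against tickets (self):
  - ticket 1 (Bad redirect): blocked_by=NULL -> NULL
  - ticket 2 (Null pointer): blocked_by=1 -> Bad redirect
  - ticket 3 (Stale cache): blocked_by=1 -> Bad redirect
  - ticket 4 (Login fails): blocked_by=1 -> Bad redirect

SQL:
SELECT a.title, b.name AS agent, c.title AS blocked_by
FROM tickets a
LEFT JOIN agents b ON a.agent_id = b.id
LEFT JOIN tickets c ON a.blocked_by = c.id

Result:
title        | agent | blocked_by  
-------------+-------+-------------
Bad redirect | NULL  | NULL        
Null pointer | Eli   | Bad redirect
Stale cache  | Eli   | Bad redirect
Login fails  | NULL  | Bad redirect


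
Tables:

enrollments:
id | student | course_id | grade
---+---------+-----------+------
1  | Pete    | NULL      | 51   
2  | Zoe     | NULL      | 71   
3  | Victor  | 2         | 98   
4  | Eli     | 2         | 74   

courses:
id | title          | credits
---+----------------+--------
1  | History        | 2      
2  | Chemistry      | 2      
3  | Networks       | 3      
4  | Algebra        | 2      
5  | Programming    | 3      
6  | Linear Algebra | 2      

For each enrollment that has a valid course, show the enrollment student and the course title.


INNER JOIN keeps only enrollments rows whose course_id matches an id in courses. Walk through each enrollment:
  - enrollment 1 (Pete): course_id=NULL, no match -> dropped
  - enrollment 2 (Zoe): course_id=NULL, no match -> dropped
  - enrollment 3 (Victor): course_id=2 -> matches Chemistry
  - enrollment 4 (Eli): course_id=2 -> matches Chemistry
So 2 of 4 rows are dropped.

SQL:
SELECT a.student, b.title AS course
FROM enrollments a
INNER JOIN courses b ON a.course_id = b.id

Result:
student | course   
--------+----------
Victor  | Chemistry
Eli     | Chemistry


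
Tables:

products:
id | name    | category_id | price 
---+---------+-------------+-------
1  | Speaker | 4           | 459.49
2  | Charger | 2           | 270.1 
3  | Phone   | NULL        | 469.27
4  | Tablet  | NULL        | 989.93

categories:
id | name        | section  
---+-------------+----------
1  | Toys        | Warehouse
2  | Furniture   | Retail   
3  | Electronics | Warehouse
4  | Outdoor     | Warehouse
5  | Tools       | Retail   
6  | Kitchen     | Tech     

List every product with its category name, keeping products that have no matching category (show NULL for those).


LEFT JOIN keeps every row from products (the left table); where category_id has no match in categories, the category columns become NULL. Walk through each product:
  - product 1 (Speaker): category_id=4 -> matches Outdoor
  - product 2 (Charger): category_id=2 -> matches Furniture
  - product 3 (Phone): category_id=NULL, no match -> kept with NULL
  - product 4 (Tablet): category_id=NULL, no match -> kept with NULL
All 4 rows appear; 2 have NULL category.

SQL:
SELECT a.name, b.name AS category
FROM products a
LEFT JOIN categories b ON a.category_id = b.id

Result:
name    | category 
--------+----------
Speaker | Outdoor  
Charger | Furniture
Phone   | NULL     
Tablet  | NULL     


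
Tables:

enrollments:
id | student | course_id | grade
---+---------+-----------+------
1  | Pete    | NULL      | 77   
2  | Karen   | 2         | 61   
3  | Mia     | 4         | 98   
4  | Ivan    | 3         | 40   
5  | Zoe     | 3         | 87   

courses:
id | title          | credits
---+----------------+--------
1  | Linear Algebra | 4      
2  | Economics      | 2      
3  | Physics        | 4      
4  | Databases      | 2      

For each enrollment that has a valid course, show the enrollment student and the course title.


INNER JOIN keeps only enrollments rows whose course_id matches an id in courses. Walk through each enrollment:
  - enrollment 1 (Pete): course_id=NULL, no match -> dropped
  - enrollment 2 (Karen): course_id=2 -> matches Economics
  - enrollment 3 (Mia): course_id=4 -> matches Databases
  - enrollment 4 (Ivan): course_id=3 -> matches Physics
  - enrollment 5 (Zoe): course_id=3 -> matches Physics
So 1 of 5 rows is dropped.

SQL:
SELECT a.student, b.title AS course
FROM enrollments a
INNER JOIN courses b ON a.course_id = b.id

Result:
student | course   
--------+----------
Karen   | Economics
Mia     | Databases
Ivan    | Physics  
Zoe     | Physics  


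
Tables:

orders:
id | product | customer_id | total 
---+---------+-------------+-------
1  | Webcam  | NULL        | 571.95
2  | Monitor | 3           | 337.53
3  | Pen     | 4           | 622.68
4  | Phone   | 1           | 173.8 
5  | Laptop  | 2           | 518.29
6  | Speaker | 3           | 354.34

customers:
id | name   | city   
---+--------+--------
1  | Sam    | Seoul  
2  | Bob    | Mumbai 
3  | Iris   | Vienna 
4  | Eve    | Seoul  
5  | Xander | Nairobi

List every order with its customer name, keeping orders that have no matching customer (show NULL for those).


LEFT JOIN keeps every row from orders (the left table); where customer_id has no match in customers, the customer columns become NULL. Walk through each order:
  - order 1 (Webcam): customer_id=NULL, no match -> kept with NULL
  - order 2 (Monitor): customer_id=3 -> matches Iris
  - order 3 (Pen): customer_id=4 -> matches Eve
  - order 4 (Phone): customer_id=1 -> matches Sam
  - order 5 (Laptop): customer_id=2 -> matches Bob
  - order 6 (Speaker): customer_id=3 -> matches Iris
All 6 rows appear; 1 has NULL customer.

SQL:
SELECT a.product, b.name AS customer
FROM orders a
LEFT JOIN customers b ON a.customer_id = b.id

Result:
product | customer
--------+---------
Webcam  | NULL    
Monitor | Iris    
Pen     | Eve     
Phone   | Sam     
Laptop  | Bob     
Speaker | Iris    


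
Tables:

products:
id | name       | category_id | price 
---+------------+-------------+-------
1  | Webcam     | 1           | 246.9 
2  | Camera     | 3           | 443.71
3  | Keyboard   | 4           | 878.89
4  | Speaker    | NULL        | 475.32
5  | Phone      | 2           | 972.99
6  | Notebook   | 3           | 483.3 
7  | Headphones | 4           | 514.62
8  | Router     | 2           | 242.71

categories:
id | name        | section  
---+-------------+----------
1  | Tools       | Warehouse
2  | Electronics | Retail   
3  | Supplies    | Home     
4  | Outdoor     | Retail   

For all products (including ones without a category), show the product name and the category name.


LEFT JOIN keeps every row from products (the left table); where category_id has no match in categories, the category columns become NULL. Walk through each product:
  - product 1 (Webcam): category_id=1 -> matches Tools
  - product 2 (Camera): category_id=3 -> matches Supplies
  - product 3 (Keyboard): category_id=4 -> matches Outdoor
  - product 4 (Speaker): category_id=NULL, no match -> kept with NULL
  - product 5 (Phone): category_id=2 -> matches Electronics
  - product 6 (Notebook): category_id=3 -> matches Supplies
  - product 7 (Headphones): category_id=4 -> matches Outdoor
  - product 8 (Router): category_id=2 -> matches Electronics
All 8 rows appear; 1 has NULL category.

SQL:
SELECT a.name, b.name AS category
FROM products a
LEFT JOIN categories b ON a.category_id = b.id

Result:
name       | category   
-----------+------------
Webcam     | Tools      
Camera     | Supplies   
Keyboard   | Outdoor    
Speaker    | NULL       
Phone      | Electronics
Notebook   | Supplies   
Headphones | Outdoor    
Router     | Electronics


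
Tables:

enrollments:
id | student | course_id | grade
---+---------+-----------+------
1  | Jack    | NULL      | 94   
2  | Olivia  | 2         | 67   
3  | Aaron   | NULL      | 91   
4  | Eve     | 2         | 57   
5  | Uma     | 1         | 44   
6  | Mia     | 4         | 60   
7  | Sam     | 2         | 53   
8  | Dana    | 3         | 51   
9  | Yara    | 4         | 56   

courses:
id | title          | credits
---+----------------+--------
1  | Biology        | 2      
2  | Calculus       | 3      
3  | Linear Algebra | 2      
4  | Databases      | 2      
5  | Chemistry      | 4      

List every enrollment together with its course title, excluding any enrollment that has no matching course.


INNER JOIN keeps only enrollments rows whose course_id matches an id in courses. Walk through each enrollment:
  - enrollment 1 (Jack): course_id=NULL, no match -> dropped
  - enrollment 2 (Olivia): course_id=2 -> matches Calculus
  - enrollment 3 (Aaron): course_id=NULL, no match -> dropped
  - enrollment 4 (Eve): course_id=2 -> matches Calculus
  - enrollment 5 (Uma): course_id=1 -> matches Biology
  - enrollment 6 (Mia): course_id=4 -> matches Databases
  - enrollment 7 (Sam): course_id=2 -> matches Calculus
  - enrollment 8 (Dana): course_id=3 -> matches Linear Algebra
  - enrollment 9 (Yara): course_id=4 -> matches Databases
So 2 of 9 rows are dropped.

SQL:
SELECT a.student, b.title AS course
FROM enrollments a
INNER JOIN courses b ON a.course_id = b.id

Result:
student | course        
--------+---------------
Olivia  | Calculus      
Eve     | Calculus      
Uma     | Biology       
Mia     | Databases     
Sam     | Calculus      
Dana    | Linear Algebra
Yara    | Databases     


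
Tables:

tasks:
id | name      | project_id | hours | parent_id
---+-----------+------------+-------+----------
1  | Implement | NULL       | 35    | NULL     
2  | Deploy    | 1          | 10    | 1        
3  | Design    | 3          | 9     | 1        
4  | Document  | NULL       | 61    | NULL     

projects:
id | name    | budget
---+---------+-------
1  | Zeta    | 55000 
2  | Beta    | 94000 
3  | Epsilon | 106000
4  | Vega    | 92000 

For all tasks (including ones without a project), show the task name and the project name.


LEFT JOIN keeps every row from tasks (the left table); where project_id has no match in projects, the project columns become NULL. Walk through each task:
  - task 1 (Implement): project_id=NULL, no match -> kept with NULL
  - task 2 (Deploy): project_id=1 -> matches Zeta
  - task 3 (Design): project_id=3 -> matches Epsilon
  - task 4 (Document): project_id=NULL, no match -> kept with NULL
All 4 rows appear; 2 have NULL project.

SQL:
SELECT a.name, b.name AS project
FROM tasks a
LEFT JOIN projects b ON a.project_id = b.id

Result:
name      | project
----------+--------
Implement | NULL   
Deploy    | Zeta   
Design    | Epsilon
Document  | NULL   


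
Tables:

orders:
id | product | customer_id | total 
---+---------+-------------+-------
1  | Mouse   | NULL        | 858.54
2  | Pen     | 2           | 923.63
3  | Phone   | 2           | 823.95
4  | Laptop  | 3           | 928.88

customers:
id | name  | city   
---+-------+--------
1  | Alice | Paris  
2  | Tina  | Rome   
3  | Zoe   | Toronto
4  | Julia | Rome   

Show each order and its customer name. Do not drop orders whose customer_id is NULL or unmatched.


LEFT JOIN keeps every row from orders (the left table); where customer_id has no match in customers, the customer columns become NULL. Walk through each order:
  - order 1 (Mouse): customer_id=NULL, no match -> kept with NULL
  - order 2 (Pen): customer_id=2 -> matches Tina
  - order 3 (Phone): customer_id=2 -> matches Tina
  - order 4 (Laptop): customer_id=3 -> matches Zoe
All 4 rows appear; 1 has NULL customer.

SQL:
SELECT a.product, b.name AS customer
FROM orders a
LEFT JOIN customers b ON a.customer_id = b.id

Result:
product | customer
--------+---------
Mouse   | NULL    
Pen     | Tina    
Phone   | Tina    
Laptop  | Zoe     


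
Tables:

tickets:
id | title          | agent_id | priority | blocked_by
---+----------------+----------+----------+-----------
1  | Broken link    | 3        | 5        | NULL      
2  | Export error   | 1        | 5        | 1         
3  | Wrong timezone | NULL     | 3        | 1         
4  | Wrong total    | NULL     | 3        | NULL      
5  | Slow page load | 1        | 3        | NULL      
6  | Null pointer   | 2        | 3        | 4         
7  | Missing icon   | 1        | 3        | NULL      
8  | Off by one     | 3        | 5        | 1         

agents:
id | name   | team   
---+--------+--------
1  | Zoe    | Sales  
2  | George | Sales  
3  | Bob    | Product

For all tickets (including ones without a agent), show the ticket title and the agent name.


LEFT JOIN keeps every row from tickets (the left table); where agent_id has no match in agents, the agent columns become NULL. Walk through each ticket:
  - ticket 1 (Broken link): agent_id=3 -> matches Bob
  - ticket 2 (Export error): agent_id=1 -> matches Zoe
  - ticket 3 (Wrong timezone): agent_id=NULL, no match -> kept with NULL
  - ticket 4 (Wrong total): agent_id=NULL, no match -> kept with NULL
  - ticket 5 (Slow page load): agent_id=1 -> matches Zoe
  - ticket 6 (Null pointer): agent_id=2 -> matches George
  - ticket 7 (Missing icon): agent_id=1 -> matches Zoe
  - ticket 8 (Off by one): agent_id=3 -> matches Bob
All 8 rows appear; 2 have NULL agent.

SQL:
SELECT a.title, b.name AS agent
FROM tickets a
LEFT JOIN agents b ON a.agent_id = b.id

Result:
title          | agent 
---------------+-------
Broken link    | Bob   
Export error   | Zoe   
Wrong timezone | NULL  
Wrong total    | NULL  
Slow page load | Zoe   
Null pointer   | George
Missing icon   | Zoe   
Off by one     | Bob   


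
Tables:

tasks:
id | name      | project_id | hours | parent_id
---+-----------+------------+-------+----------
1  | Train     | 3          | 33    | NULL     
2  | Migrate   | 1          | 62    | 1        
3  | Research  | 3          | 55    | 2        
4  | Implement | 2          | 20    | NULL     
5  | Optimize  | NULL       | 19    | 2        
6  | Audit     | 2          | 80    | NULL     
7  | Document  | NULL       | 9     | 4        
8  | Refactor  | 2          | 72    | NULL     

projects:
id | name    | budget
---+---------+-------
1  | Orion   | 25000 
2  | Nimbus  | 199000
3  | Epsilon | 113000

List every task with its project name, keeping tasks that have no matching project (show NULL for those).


LEFT JOIN keeps every row from tasks (the left table); where project_id has no match in projects, the project columns become NULL. Walk through each task:
  - task 1 (Train): project_id=3 -> matches Epsilon
  - task 2 (Migrate): project_id=1 -> matches Orion
  - task 3 (Research): project_id=3 -> matches Epsilon
  - task 4 (Implement): project_id=2 -> matches Nimbus
  - task 5 (Optimize): project_id=NULL, no match -> kept with NULL
  - task 6 (Audit): project_id=2 -> matches Nimbus
  - task 7 (Document): project_id=NULL, no match -> kept with NULL
  - task 8 (Refactor): project_id=2 -> matches Nimbus
All 8 rows appear; 2 have NULL project.

SQL:
SELECT a.name, b.name AS project
FROM tasks a
LEFT JOIN projects b ON a.project_id = b.id

Result:
name      | project
----------+--------
Train     | Epsilon
Migrate   | Orion  
Research  | Epsilon
Implement | Nimbus 
Optimize  | NULL   
Audit     | Nimbus 
Document  | NULL   
Refactor  | Nimbus 


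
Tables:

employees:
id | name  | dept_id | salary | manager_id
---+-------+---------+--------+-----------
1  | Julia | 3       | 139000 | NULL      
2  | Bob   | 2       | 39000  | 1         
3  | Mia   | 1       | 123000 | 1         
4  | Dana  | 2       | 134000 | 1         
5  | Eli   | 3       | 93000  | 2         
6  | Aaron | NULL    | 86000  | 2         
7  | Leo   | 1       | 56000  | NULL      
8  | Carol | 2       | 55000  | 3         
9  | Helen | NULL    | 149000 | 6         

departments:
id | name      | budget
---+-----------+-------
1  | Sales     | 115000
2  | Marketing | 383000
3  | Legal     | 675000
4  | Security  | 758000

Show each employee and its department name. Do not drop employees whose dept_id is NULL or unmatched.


LEFT JOIN keeps every row from employees (the left table); where dept_id has no match in departments, the department columns become NULL. Walk through each employee:
  - employee 1 (Julia): dept_id=3 -> matches Legal
  - employee 2 (Bob): dept_id=2 -> matches Marketing
  - employee 3 (Mia): dept_id=1 -> matches Sales
  - employee 4 (Dana): dept_id=2 -> matches Marketing
  - employee 5 (Eli): dept_id=3 -> matches Legal
  - employee 6 (Aaron): dept_id=NULL, no match -> kept with NULL
  - employee 7 (Leo): dept_id=1 -> matches Sales
  - employee 8 (Carol): dept_id=2 -> matches Marketing
  - employee 9 (Helen): dept_id=NULL, no match -> kept with NULL
All 9 rows appear; 2 have NULL department.

SQL:
SELECT a.name, b.name AS department
FROM employees a
LEFT JOIN departments b ON a.dept_id = b.id

Result:
name  | department
------+-----------
Julia | Legal     
Bob   | Marketing 
Mia   | Sales     
Dana  | Marketing 
Eli   | Legal     
Aaron | NULL      
Leo   | Sales     
Carol | Marketing 
Helen | NULL      
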